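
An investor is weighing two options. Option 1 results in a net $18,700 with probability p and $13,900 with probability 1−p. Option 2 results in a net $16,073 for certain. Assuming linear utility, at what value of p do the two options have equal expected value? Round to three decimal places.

p = 0.453

p·18700 + (1−p)·13900 = 16073
4800p + 13900 = 16073
p = (16073 − 13900) / 4800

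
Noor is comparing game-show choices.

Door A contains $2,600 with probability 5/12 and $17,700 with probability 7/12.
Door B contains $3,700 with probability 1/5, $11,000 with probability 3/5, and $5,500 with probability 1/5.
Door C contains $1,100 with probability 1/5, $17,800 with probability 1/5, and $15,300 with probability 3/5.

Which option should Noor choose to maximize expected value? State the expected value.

Door A = 5/12 × 2600 + 7/12 × 17700 = 1083.3333 + 10325 = 11408.3333
Door B = 1/5 × 3700 + 3/5 × 11000 + 1/5 × 5500 = 740 + 6600 + 1100 = 8440
Door C = 1/5 × 1100 + 1/5 × 17800 + 3/5 × 15300 = 220 + 3560 + 9180 = 12960

Door C ($12,960)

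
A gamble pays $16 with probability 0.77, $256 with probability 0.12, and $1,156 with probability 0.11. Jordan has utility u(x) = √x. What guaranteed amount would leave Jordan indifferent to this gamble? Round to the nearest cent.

$76.39

E[u] = 0.77·√16 + 0.12·√256 + 0.11·√1156 = 0.77·4 + 0.12·16 + 0.11·34 = 8.74
CE = (8.74)² = 76.3876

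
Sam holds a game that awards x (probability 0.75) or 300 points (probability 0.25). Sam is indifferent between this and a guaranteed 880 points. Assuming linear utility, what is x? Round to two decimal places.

x = 1073.33 points

0.75·x + 0.25·300 = 880
0.75·x = 880 − 75 = 805
x = 805 / 0.75 = 1073.3333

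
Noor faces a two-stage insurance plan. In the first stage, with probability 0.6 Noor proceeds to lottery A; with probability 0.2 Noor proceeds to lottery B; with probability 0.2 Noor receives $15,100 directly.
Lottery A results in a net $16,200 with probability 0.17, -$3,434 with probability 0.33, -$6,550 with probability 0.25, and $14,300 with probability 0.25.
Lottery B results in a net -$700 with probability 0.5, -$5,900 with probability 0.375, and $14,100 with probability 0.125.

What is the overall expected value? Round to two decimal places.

EV(A) = 0.17 × 16200 + 0.33 × (-3434) + 0.25 × (-6550) + 0.25 × 14300 = 2754 − 1133.22 − 1637.5 + 3575 = 3558.28
EV(B) = 0.5 × (-700) + 0.375 × (-5900) + 0.125 × 14100 = -350 − 2212.5 + 1762.5 = -800
Branch C: 15100 (certain)
Overall = 0.6 × 3558.28 + 0.2 × (-800) + 0.2 × 15100 = 2134.968 − 160 + 3020 = 4994.968

$4,994.97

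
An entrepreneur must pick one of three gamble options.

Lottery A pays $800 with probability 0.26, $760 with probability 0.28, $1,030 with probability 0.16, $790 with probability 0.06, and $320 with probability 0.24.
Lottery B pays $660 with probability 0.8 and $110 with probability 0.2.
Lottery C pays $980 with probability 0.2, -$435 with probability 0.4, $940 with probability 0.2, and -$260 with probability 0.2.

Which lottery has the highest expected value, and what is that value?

Lottery A ($709.80)

Lottery A = 0.26 × 800 + 0.28 × 760 + 0.16 × 1030 + 0.06 × 790 + 0.24 × 320 = 208 + 212.8 + 164.8 + 47.4 + 76.8 = 709.8
Lottery B = 0.8 × 660 + 0.2 × 110 = 528 + 22 = 550
Lottery C = 0.2 × 980 + 0.4 × (-435) + 0.2 × 940 + 0.2 × (-260) = 196 − 174 + 188 − 52 = 158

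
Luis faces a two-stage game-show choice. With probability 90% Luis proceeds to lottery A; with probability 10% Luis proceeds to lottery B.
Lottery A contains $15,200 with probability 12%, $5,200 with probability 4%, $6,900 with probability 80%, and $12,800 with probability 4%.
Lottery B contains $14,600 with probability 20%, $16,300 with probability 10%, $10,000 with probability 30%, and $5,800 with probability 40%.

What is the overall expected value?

$8,244.60

EV(A) = 0.12 × 15200 + 0.04 × 5200 + 0.8 × 6900 + 0.04 × 12800 = 1824 + 208 + 5520 + 512 = 8064
EV(B) = 0.2 × 14600 + 0.1 × 16300 + 0.3 × 10000 + 0.4 × 5800 = 2920 + 1630 + 3000 + 2320 = 9870
Overall = 0.9 × 8064 + 0.1 × 9870 = 7257.6 + 987 = 8244.6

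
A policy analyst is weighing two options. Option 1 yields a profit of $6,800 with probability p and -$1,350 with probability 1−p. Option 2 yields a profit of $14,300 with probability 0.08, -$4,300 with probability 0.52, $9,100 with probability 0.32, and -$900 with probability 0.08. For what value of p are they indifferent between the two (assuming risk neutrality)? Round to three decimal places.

EV(Option 2) = 0.08 × 14300 + 0.52 × (-4300) + 0.32 × 9100 + 0.08 × (-900) = 1144 − 2236 + 2912 − 72 = 1748
p·6800 + (1−p)·(-1350) = 1748
8150p − 1350 = 1748
p = (1748 + 1350) / 8150

p = 0.380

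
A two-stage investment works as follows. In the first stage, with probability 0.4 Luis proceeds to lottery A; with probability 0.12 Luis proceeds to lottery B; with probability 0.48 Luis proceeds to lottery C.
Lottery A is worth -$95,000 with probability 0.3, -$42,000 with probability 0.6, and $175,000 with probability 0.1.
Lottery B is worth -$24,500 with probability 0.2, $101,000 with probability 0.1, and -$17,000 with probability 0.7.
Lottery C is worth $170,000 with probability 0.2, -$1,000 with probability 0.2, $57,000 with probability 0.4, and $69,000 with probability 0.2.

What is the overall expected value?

EV(A) = 0.3 × (-95000) + 0.6 × (-42000) + 0.1 × 175000 = -28500 − 25200 + 17500 = -36200
EV(B) = 0.2 × (-24500) + 0.1 × 101000 + 0.7 × (-17000) = -4900 + 10100 − 11900 = -6700
EV(C) = 0.2 × 170000 + 0.2 × (-1000) + 0.4 × 57000 + 0.2 × 69000 = 34000 − 200 + 22800 + 13800 = 70400
Overall = 0.4 × (-36200) + 0.12 × (-6700) + 0.48 × 70400 = -14480 − 804 + 33792 = 18508

$18,508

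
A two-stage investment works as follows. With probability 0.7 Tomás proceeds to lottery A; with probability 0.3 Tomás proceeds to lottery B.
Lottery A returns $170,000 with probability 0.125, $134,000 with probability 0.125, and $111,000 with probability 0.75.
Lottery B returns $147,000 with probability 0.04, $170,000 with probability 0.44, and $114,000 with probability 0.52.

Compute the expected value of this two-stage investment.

$126,863

EV(A) = 0.125 × 170000 + 0.125 × 134000 + 0.75 × 111000 = 21250 + 16750 + 83250 = 121250
EV(B) = 0.04 × 147000 + 0.44 × 170000 + 0.52 × 114000 = 5880 + 74800 + 59280 = 139960
Overall = 0.7 × 121250 + 0.3 × 139960 = 84875 + 41988 = 126863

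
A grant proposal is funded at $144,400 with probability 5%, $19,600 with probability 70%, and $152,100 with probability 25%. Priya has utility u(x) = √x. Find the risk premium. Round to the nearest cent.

$12,954.75

E[u] = 0.05·√144400 + 0.7·√19600 + 0.25·√152100 = 0.05·380 + 0.7·140 + 0.25·390 = 214.5
CE = (214.5)² = 46010.25
Risk premium = EV − CE = 58965 − 46010.25 = 12954.75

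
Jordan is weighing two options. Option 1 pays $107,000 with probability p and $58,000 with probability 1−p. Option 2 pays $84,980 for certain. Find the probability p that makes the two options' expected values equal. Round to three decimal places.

p = 0.551

p·107000 + (1−p)·58000 = 84980
49000p + 58000 = 84980
p = (84980 − 58000) / 49000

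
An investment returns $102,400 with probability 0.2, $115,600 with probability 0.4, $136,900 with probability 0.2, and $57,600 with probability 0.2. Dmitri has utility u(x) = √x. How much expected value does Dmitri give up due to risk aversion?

E[u] = 0.2·√102400 + 0.4·√115600 + 0.2·√136900 + 0.2·√57600 = 0.2·320 + 0.4·340 + 0.2·370 + 0.2·240 = 322
CE = (322)² = 103684
Risk premium = EV − CE = 105620 − 103684 = 1936

$1,936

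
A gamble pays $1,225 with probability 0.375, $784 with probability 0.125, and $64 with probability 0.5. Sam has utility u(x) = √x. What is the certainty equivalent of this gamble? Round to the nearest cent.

E[u] = 0.375·√1225 + 0.125·√784 + 0.5·√64 = 0.375·35 + 0.125·28 + 0.5·8 = 20.625
CE = (20.625)² = 425.390625

$425.39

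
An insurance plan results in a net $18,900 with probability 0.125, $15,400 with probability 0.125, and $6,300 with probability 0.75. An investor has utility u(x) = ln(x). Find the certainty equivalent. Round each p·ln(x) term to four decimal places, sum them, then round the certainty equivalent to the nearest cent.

E[u] = 0.125·ln(18900) + 0.125·ln(15400) + 0.75·ln(6300) = 1.2309 + 1.2053 + 6.5612 = 8.9974
CE = e^8.9974 ≈ 8082.04

$8,082.04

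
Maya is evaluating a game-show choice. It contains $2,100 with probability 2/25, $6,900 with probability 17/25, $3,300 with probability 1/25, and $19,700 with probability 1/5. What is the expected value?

$8,932

EV = 2/25 × 2100 + 17/25 × 6900 + 1/25 × 3300 + 1/5 × 19700 = 168 + 4692 + 132 + 3940 = 8932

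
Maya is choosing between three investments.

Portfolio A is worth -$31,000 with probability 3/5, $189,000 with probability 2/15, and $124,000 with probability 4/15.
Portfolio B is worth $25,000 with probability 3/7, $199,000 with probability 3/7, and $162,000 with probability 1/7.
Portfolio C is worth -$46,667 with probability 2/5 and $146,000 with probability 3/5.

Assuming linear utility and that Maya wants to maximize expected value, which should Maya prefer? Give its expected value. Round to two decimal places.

Portfolio B ($119,142.86)

Portfolio A = 3/5 × (-31000) + 2/15 × 189000 + 4/15 × 124000 = -18600 + 25200 + 33066.6667 = 39666.6667
Portfolio B = 3/7 × 25000 + 3/7 × 199000 + 1/7 × 162000 = 10714.2857 + 85285.7143 + 23142.8571 = 119142.8571
Portfolio C = 2/5 × (-46667) + 3/5 × 146000 = -18666.8 + 87600 = 68933.2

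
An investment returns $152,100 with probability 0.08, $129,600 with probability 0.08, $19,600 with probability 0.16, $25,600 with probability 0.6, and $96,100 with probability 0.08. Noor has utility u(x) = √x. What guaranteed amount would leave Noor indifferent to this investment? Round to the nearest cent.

E[u] = 0.08·√152100 + 0.08·√129600 + 0.16·√19600 + 0.6·√25600 + 0.08·√96100 = 0.08·390 + 0.08·360 + 0.16·140 + 0.6·160 + 0.08·310 = 203.2
CE = (203.2)² = 41290.24

$41,290.24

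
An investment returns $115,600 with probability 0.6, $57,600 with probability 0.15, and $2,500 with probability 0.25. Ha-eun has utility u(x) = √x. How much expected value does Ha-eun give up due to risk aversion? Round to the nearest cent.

$14,868.75

E[u] = 0.6·√115600 + 0.15·√57600 + 0.25·√2500 = 0.6·340 + 0.15·240 + 0.25·50 = 252.5
CE = (252.5)² = 63756.25
Risk premium = EV − CE = 78625 − 63756.25 = 14868.75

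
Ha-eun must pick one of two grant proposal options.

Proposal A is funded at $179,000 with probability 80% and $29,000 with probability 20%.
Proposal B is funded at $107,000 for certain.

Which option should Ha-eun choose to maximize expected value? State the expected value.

Proposal A ($149,000)

Proposal A = 0.8 × 179000 + 0.2 × 29000 = 143200 + 5800 = 149000
Proposal B: 107000 (certain)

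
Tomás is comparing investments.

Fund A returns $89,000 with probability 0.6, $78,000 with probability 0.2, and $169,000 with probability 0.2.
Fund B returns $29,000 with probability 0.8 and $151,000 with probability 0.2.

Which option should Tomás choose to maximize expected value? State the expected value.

Fund A = 0.6 × 89000 + 0.2 × 78000 + 0.2 × 169000 = 53400 + 15600 + 33800 = 102800
Fund B = 0.8 × 29000 + 0.2 × 151000 = 23200 + 30200 = 53400

Fund A ($102,800)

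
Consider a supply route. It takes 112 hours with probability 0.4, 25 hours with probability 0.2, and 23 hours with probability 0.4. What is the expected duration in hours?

59 hours

EV = 0.4 × 112 + 0.2 × 25 + 0.4 × 23 = 44.8 + 5 + 9.2 = 59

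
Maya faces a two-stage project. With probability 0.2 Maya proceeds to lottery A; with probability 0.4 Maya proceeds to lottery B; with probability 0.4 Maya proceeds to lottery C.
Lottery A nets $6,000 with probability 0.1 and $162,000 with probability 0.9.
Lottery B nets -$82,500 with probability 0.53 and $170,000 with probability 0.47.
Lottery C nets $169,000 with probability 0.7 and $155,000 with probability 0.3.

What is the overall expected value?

$109,670

EV(A) = 0.1 × 6000 + 0.9 × 162000 = 600 + 145800 = 146400
EV(B) = 0.53 × (-82500) + 0.47 × 170000 = -43725 + 79900 = 36175
EV(C) = 0.7 × 169000 + 0.3 × 155000 = 118300 + 46500 = 164800
Overall = 0.2 × 146400 + 0.4 × 36175 + 0.4 × 164800 = 29280 + 14470 + 65920 = 109670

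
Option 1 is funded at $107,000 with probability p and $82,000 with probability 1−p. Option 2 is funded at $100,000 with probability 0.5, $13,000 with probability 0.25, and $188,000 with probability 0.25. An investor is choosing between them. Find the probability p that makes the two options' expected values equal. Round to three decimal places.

EV(Option 2) = 0.5 × 100000 + 0.25 × 13000 + 0.25 × 188000 = 50000 + 3250 + 47000 = 100250
p·107000 + (1−p)·82000 = 100250
25000p + 82000 = 100250
p = (100250 − 82000) / 25000

p = 0.730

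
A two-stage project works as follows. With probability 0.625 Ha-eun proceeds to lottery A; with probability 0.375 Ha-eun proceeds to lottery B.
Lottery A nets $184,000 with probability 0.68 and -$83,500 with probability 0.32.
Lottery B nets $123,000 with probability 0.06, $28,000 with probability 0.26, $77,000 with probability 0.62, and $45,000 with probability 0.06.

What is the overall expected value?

$85,912.50

EV(A) = 0.68 × 184000 + 0.32 × (-83500) = 125120 − 26720 = 98400
EV(B) = 0.06 × 123000 + 0.26 × 28000 + 0.62 × 77000 + 0.06 × 45000 = 7380 + 7280 + 47740 + 2700 = 65100
Overall = 0.625 × 98400 + 0.375 × 65100 = 61500 + 24412.5 = 85912.5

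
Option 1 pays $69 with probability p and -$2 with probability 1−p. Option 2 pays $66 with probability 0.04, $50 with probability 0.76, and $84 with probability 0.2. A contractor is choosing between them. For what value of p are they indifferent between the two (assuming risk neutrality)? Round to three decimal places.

p = 0.837

EV(Option 2) = 0.04 × 66 + 0.76 × 50 + 0.2 × 84 = 2.64 + 38 + 16.8 = 57.44
p·69 + (1−p)·(-2) = 57.44
71p − 2 = 57.44
p = (57.44 + 2) / 71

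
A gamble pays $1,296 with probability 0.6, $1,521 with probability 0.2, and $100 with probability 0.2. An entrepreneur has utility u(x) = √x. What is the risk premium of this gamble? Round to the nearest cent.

$115.84

E[u] = 0.6·√1296 + 0.2·√1521 + 0.2·√100 = 0.6·36 + 0.2·39 + 0.2·10 = 31.4
CE = (31.4)² = 985.96
Risk premium = EV − CE = 1101.8 − 985.96 = 115.84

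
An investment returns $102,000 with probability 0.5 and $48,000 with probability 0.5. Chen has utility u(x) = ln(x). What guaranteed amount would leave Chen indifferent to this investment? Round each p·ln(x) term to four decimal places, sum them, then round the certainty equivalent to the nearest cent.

E[u] = 0.5·ln(102000) + 0.5·ln(48000) = 5.7664 + 5.3895 = 11.1559
CE = e^11.1559 ≈ 69975.47

$69,975.47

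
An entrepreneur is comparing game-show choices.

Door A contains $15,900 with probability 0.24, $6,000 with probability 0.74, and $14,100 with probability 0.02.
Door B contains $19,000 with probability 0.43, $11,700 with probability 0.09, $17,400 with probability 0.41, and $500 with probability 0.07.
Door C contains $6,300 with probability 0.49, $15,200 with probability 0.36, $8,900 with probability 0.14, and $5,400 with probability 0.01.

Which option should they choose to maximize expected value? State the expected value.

Door A = 0.24 × 15900 + 0.74 × 6000 + 0.02 × 14100 = 3816 + 4440 + 282 = 8538
Door B = 0.43 × 19000 + 0.09 × 11700 + 0.41 × 17400 + 0.07 × 500 = 8170 + 1053 + 7134 + 35 = 16392
Door C = 0.49 × 6300 + 0.36 × 15200 + 0.14 × 8900 + 0.01 × 5400 = 3087 + 5472 + 1246 + 54 = 9859

Door B ($16,392)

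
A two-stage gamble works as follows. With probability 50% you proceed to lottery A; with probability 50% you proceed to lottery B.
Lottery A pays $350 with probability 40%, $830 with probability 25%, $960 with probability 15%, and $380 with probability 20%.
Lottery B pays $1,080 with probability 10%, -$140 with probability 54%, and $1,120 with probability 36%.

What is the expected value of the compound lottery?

$501.55

EV(A) = 0.4 × 350 + 0.25 × 830 + 0.15 × 960 + 0.2 × 380 = 140 + 207.5 + 144 + 76 = 567.5
EV(B) = 0.1 × 1080 + 0.54 × (-140) + 0.36 × 1120 = 108 − 75.6 + 403.2 = 435.6
Overall = 0.5 × 567.5 + 0.5 × 435.6 = 283.75 + 217.8 = 501.55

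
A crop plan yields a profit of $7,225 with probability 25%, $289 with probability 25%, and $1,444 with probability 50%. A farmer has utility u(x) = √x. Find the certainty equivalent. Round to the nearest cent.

$1,980.25

E[u] = 0.25·√7225 + 0.25·√289 + 0.5·√1444 = 0.25·85 + 0.25·17 + 0.5·38 = 44.5
CE = (44.5)² = 1980.25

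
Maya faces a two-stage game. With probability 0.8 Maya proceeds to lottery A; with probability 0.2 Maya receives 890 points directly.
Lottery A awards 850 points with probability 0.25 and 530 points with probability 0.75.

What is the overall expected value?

EV(A) = 0.25 × 850 + 0.75 × 530 = 212.5 + 397.5 = 610
Branch B: 890 (certain)
Overall = 0.8 × 610 + 0.2 × 890 = 488 + 178 = 666

666 points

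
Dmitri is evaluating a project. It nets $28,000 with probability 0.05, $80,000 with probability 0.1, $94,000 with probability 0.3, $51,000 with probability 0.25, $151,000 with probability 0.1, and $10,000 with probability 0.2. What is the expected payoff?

EV = 0.05 × 28000 + 0.1 × 80000 + 0.3 × 94000 + 0.25 × 51000 + 0.1 × 151000 + 0.2 × 10000 = 1400 + 8000 + 28200 + 12750 + 15100 + 2000 = 67450

$67,450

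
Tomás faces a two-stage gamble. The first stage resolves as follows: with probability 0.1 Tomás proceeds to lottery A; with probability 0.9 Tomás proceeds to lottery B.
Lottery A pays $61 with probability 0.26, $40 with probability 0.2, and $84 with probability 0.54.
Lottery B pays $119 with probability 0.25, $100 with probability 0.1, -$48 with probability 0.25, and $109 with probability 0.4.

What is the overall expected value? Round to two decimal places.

EV(A) = 0.26 × 61 + 0.2 × 40 + 0.54 × 84 = 15.86 + 8 + 45.36 = 69.22
EV(B) = 0.25 × 119 + 0.1 × 100 + 0.25 × (-48) + 0.4 × 109 = 29.75 + 10 − 12 + 43.6 = 71.35
Overall = 0.1 × 69.22 + 0.9 × 71.35 = 6.922 + 64.215 = 71.137

$71.14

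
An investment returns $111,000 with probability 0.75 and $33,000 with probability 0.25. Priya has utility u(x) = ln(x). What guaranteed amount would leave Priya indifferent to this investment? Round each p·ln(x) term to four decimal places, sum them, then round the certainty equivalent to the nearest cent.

E[u] = 0.75·ln(111000) + 0.25·ln(33000) = 8.7130 + 2.6011 = 11.3141
CE = e^11.3141 ≈ 81969.29

$81,969.29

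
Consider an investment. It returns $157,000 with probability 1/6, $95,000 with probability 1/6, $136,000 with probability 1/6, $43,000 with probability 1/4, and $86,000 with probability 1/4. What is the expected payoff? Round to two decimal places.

$96,916.67

EV = 1/6 × 157000 + 1/6 × 95000 + 1/6 × 136000 + 1/4 × 43000 + 1/4 × 86000 = 26166.6667 + 15833.3333 + 22666.6667 + 10750 + 21500 = 96916.6667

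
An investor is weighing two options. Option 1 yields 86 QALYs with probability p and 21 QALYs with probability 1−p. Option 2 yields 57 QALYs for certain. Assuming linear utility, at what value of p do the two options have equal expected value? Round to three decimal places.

p = 0.554

p·86 + (1−p)·21 = 57
65p + 21 = 57
p = (57 − 21) / 65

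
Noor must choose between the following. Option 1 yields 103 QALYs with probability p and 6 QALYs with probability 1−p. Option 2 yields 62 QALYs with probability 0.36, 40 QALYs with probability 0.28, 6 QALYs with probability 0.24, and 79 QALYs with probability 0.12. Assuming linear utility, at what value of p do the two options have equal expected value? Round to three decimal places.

EV(Option 2) = 0.36 × 62 + 0.28 × 40 + 0.24 × 6 + 0.12 × 79 = 22.32 + 11.2 + 1.44 + 9.48 = 44.44
p·103 + (1−p)·6 = 44.44
97p + 6 = 44.44
p = (44.44 − 6) / 97

p = 0.396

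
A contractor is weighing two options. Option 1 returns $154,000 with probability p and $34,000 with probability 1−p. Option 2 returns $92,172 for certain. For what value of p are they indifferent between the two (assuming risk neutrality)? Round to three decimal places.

p = 0.485

p·154000 + (1−p)·34000 = 92172
120000p + 34000 = 92172
p = (92172 − 34000) / 120000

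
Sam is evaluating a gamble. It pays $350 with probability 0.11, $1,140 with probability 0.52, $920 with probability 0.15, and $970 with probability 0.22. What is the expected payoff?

EV = 0.11 × 350 + 0.52 × 1140 + 0.15 × 920 + 0.22 × 970 = 38.5 + 592.8 + 138 + 213.4 = 982.7

$982.70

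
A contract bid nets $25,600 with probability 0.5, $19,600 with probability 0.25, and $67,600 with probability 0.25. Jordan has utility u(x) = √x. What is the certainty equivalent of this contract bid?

$32,400

E[u] = 0.5·√25600 + 0.25·√19600 + 0.25·√67600 = 0.5·160 + 0.25·140 + 0.25·260 = 180
CE = (180)² = 32400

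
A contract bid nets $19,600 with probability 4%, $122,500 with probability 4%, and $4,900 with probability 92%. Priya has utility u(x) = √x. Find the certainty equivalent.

E[u] = 0.04·√19600 + 0.04·√122500 + 0.92·√4900 = 0.04·140 + 0.04·350 + 0.92·70 = 84
CE = (84)² = 7056

$7,056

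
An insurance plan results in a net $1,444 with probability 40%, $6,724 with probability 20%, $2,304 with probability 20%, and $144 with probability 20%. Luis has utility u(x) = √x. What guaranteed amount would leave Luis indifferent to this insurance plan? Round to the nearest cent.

$1,900.96

E[u] = 0.4·√1444 + 0.2·√6724 + 0.2·√2304 + 0.2·√144 = 0.4·38 + 0.2·82 + 0.2·48 + 0.2·12 = 43.6
CE = (43.6)² = 1900.96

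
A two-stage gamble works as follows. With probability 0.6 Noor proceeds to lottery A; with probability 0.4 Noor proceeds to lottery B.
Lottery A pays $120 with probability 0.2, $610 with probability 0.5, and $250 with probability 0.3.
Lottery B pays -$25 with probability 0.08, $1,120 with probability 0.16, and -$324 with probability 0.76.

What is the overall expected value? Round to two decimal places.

EV(A) = 0.2 × 120 + 0.5 × 610 + 0.3 × 250 = 24 + 305 + 75 = 404
EV(B) = 0.08 × (-25) + 0.16 × 1120 + 0.76 × (-324) = -2 + 179.2 − 246.24 = -69.04
Overall = 0.6 × 404 + 0.4 × (-69.04) = 242.4 − 27.616 = 214.784

$214.78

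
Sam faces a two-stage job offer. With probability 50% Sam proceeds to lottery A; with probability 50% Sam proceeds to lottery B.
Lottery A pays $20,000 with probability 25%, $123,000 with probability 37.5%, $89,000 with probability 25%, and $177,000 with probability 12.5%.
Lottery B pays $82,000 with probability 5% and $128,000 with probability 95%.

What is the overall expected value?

EV(A) = 0.25 × 20000 + 0.375 × 123000 + 0.25 × 89000 + 0.125 × 177000 = 5000 + 46125 + 22250 + 22125 = 95500
EV(B) = 0.05 × 82000 + 0.95 × 128000 = 4100 + 121600 = 125700
Overall = 0.5 × 95500 + 0.5 × 125700 = 47750 + 62850 = 110600

$110,600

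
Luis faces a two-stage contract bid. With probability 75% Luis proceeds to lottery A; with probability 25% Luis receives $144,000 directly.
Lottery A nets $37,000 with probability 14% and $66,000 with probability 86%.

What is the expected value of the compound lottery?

EV(A) = 0.14 × 37000 + 0.86 × 66000 = 5180 + 56760 = 61940
Branch B: 144000 (certain)
Overall = 0.75 × 61940 + 0.25 × 144000 = 46455 + 36000 = 82455

$82,455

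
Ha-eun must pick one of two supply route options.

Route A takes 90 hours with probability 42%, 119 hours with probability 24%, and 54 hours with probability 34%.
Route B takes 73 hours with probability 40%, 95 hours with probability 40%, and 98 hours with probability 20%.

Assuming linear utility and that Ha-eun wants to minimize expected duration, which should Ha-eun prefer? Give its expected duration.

Route A = 0.42 × 90 + 0.24 × 119 + 0.34 × 54 = 37.8 + 28.56 + 18.36 = 84.72
Route B = 0.4 × 73 + 0.4 × 95 + 0.2 × 98 = 29.2 + 38 + 19.6 = 86.8

Route A (84.72 hours)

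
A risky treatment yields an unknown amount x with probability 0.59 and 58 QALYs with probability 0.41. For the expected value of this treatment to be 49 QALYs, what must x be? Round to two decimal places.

x = 42.75 QALYs

0.59·x + 0.41·58 = 49
0.59·x = 49 − 23.78 = 25.22
x = 25.22 / 0.59 = 42.7458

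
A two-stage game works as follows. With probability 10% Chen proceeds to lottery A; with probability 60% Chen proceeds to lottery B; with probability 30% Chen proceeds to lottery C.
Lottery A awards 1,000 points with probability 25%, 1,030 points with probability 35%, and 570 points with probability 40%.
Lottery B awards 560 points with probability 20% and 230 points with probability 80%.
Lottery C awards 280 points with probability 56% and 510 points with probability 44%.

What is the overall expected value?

375.81 points

EV(A) = 0.25 × 1000 + 0.35 × 1030 + 0.4 × 570 = 250 + 360.5 + 228 = 838.5
EV(B) = 0.2 × 560 + 0.8 × 230 = 112 + 184 = 296
EV(C) = 0.56 × 280 + 0.44 × 510 = 156.8 + 224.4 = 381.2
Overall = 0.1 × 838.5 + 0.6 × 296 + 0.3 × 381.2 = 83.85 + 177.6 + 114.36 = 375.81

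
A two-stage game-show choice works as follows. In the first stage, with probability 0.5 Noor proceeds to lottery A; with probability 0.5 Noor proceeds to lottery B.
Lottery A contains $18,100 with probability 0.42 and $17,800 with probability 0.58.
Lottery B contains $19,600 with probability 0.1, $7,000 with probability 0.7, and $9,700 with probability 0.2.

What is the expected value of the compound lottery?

$13,363

EV(A) = 0.42 × 18100 + 0.58 × 17800 = 7602 + 10324 = 17926
EV(B) = 0.1 × 19600 + 0.7 × 7000 + 0.2 × 9700 = 1960 + 4900 + 1940 = 8800
Overall = 0.5 × 17926 + 0.5 × 8800 = 8963 + 4400 = 13363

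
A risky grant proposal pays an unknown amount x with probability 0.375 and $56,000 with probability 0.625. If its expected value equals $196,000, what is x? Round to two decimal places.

0.375·x + 0.625·56000 = 196000
0.375·x = 196000 − 35000 = 161000
x = 161000 / 0.375 = 429333.3333

x = $429,333.33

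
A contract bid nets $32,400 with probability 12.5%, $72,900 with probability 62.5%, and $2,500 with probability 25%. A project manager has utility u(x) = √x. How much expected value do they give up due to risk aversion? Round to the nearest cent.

E[u] = 0.125·√32400 + 0.625·√72900 + 0.25·√2500 = 0.125·180 + 0.625·270 + 0.25·50 = 203.75
CE = (203.75)² = 41514.0625
Risk premium = EV − CE = 50237.5 − 41514.0625 = 8723.4375

$8,723.44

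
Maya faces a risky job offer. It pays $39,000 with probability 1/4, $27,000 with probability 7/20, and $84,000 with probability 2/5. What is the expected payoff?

$52,800

EV = 1/4 × 39000 + 7/20 × 27000 + 2/5 × 84000 = 9750 + 9450 + 33600 = 52800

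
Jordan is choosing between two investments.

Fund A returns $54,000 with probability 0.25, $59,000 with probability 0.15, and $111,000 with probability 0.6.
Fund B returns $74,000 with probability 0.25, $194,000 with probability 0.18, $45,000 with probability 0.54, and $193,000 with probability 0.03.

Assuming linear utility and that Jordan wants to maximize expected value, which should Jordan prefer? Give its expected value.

Fund A = 0.25 × 54000 + 0.15 × 59000 + 0.6 × 111000 = 13500 + 8850 + 66600 = 88950
Fund B = 0.25 × 74000 + 0.18 × 194000 + 0.54 × 45000 + 0.03 × 193000 = 18500 + 34920 + 24300 + 5790 = 83510

Fund A ($88,950)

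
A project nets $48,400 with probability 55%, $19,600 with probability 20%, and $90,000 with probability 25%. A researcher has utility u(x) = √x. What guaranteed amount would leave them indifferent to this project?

$50,176

E[u] = 0.55·√48400 + 0.2·√19600 + 0.25·√90000 = 0.55·220 + 0.2·140 + 0.25·300 = 224
CE = (224)² = 50176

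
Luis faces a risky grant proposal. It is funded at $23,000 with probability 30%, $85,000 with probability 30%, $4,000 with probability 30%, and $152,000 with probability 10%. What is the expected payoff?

$48,800

EV = 0.3 × 23000 + 0.3 × 85000 + 0.3 × 4000 + 0.1 × 152000 = 6900 + 25500 + 1200 + 15200 = 48800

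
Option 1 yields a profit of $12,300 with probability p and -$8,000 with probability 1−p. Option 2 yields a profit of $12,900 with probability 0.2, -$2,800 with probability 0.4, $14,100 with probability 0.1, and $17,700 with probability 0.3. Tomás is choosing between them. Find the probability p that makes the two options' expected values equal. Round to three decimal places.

p = 0.797

EV(Option 2) = 0.2 × 12900 + 0.4 × (-2800) + 0.1 × 14100 + 0.3 × 17700 = 2580 − 1120 + 1410 + 5310 = 8180
p·12300 + (1−p)·(-8000) = 8180
20300p − 8000 = 8180
p = (8180 + 8000) / 20300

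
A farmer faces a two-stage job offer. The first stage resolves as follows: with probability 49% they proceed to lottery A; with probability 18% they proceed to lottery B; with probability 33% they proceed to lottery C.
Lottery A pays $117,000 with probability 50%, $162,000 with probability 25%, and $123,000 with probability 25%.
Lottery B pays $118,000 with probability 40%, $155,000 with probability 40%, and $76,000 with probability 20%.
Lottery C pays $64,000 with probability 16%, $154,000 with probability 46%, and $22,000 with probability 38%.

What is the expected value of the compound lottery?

EV(A) = 0.5 × 117000 + 0.25 × 162000 + 0.25 × 123000 = 58500 + 40500 + 30750 = 129750
EV(B) = 0.4 × 118000 + 0.4 × 155000 + 0.2 × 76000 = 47200 + 62000 + 15200 = 124400
EV(C) = 0.16 × 64000 + 0.46 × 154000 + 0.38 × 22000 = 10240 + 70840 + 8360 = 89440
Overall = 0.49 × 129750 + 0.18 × 124400 + 0.33 × 89440 = 63577.5 + 22392 + 29515.2 = 115484.7

$115,484.70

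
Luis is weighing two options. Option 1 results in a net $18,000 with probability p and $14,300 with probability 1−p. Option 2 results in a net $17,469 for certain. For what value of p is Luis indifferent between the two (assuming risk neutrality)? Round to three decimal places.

p·18000 + (1−p)·14300 = 17469
3700p + 14300 = 17469
p = (17469 − 14300) / 3700

p = 0.856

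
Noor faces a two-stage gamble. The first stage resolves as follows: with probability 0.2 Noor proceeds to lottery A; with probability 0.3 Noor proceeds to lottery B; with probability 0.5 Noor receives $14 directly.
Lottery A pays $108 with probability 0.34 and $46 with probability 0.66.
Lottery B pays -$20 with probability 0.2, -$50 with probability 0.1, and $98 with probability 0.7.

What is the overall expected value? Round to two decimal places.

EV(A) = 0.34 × 108 + 0.66 × 46 = 36.72 + 30.36 = 67.08
EV(B) = 0.2 × (-20) + 0.1 × (-50) + 0.7 × 98 = -4 − 5 + 68.6 = 59.6
Branch C: 14 (certain)
Overall = 0.2 × 67.08 + 0.3 × 59.6 + 0.5 × 14 = 13.416 + 17.88 + 7 = 38.296

$38.30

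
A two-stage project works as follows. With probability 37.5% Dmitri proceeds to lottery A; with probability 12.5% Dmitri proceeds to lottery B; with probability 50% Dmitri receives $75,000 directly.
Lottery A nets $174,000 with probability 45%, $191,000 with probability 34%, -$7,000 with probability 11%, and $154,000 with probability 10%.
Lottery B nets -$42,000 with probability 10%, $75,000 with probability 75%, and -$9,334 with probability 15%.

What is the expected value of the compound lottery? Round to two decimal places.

EV(A) = 0.45 × 174000 + 0.34 × 191000 + 0.11 × (-7000) + 0.1 × 154000 = 78300 + 64940 − 770 + 15400 = 157870
EV(B) = 0.1 × (-42000) + 0.75 × 75000 + 0.15 × (-9334) = -4200 + 56250 − 1400.1 = 50649.9
Branch C: 75000 (certain)
Overall = 0.375 × 157870 + 0.125 × 50649.9 + 0.5 × 75000 = 59201.25 + 6331.2375 + 37500 = 103032.4875

$103,032.49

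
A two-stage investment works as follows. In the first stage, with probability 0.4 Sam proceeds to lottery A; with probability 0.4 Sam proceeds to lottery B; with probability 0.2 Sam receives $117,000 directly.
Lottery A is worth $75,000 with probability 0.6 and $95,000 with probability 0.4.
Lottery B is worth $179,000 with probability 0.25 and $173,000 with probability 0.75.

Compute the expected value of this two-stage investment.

EV(A) = 0.6 × 75000 + 0.4 × 95000 = 45000 + 38000 = 83000
EV(B) = 0.25 × 179000 + 0.75 × 173000 = 44750 + 129750 = 174500
Branch C: 117000 (certain)
Overall = 0.4 × 83000 + 0.4 × 174500 + 0.2 × 117000 = 33200 + 69800 + 23400 = 126400

$126,400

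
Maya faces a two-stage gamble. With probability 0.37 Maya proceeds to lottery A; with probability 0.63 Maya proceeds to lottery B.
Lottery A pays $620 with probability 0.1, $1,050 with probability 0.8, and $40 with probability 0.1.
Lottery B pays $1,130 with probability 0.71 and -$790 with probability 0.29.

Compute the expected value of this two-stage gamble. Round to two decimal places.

EV(A) = 0.1 × 620 + 0.8 × 1050 + 0.1 × 40 = 62 + 840 + 4 = 906
EV(B) = 0.71 × 1130 + 0.29 × (-790) = 802.3 − 229.1 = 573.2
Overall = 0.37 × 906 + 0.63 × 573.2 = 335.22 + 361.116 = 696.336

$696.34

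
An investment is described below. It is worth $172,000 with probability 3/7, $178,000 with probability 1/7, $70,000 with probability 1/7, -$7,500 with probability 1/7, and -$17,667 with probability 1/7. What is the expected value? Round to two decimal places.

EV = 3/7 × 172000 + 1/7 × 178000 + 1/7 × 70000 + 1/7 × (-7500) + 1/7 × (-17667) = 73714.2857 + 25428.5714 + 10000 − 1071.4286 − 2523.8571 = 105547.5714

$105,547.57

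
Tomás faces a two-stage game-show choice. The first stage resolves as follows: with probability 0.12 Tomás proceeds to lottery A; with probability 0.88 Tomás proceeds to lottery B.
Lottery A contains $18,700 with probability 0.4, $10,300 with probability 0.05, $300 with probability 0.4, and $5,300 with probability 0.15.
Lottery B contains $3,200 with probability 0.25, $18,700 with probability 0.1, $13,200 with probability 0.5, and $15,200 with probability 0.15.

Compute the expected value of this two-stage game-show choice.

EV(A) = 0.4 × 18700 + 0.05 × 10300 + 0.4 × 300 + 0.15 × 5300 = 7480 + 515 + 120 + 795 = 8910
EV(B) = 0.25 × 3200 + 0.1 × 18700 + 0.5 × 13200 + 0.15 × 15200 = 800 + 1870 + 6600 + 2280 = 11550
Overall = 0.12 × 8910 + 0.88 × 11550 = 1069.2 + 10164 = 11233.2

$11,233.20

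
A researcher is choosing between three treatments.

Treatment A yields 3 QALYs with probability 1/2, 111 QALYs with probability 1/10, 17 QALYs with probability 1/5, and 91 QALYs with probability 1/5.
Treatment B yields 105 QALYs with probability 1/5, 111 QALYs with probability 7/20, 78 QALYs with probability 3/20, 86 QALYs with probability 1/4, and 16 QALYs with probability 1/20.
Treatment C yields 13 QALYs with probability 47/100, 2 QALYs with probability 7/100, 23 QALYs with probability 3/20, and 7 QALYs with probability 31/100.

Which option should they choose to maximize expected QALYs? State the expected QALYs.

Treatment A = 1/2 × 3 + 1/10 × 111 + 1/5 × 17 + 1/5 × 91 = 1.5 + 11.1 + 3.4 + 18.2 = 34.2
Treatment B = 1/5 × 105 + 7/20 × 111 + 3/20 × 78 + 1/4 × 86 + 1/20 × 16 = 21 + 38.85 + 11.7 + 21.5 + 0.8 = 93.85
Treatment C = 47/100 × 13 + 7/100 × 2 + 3/20 × 23 + 31/100 × 7 = 6.11 + 0.14 + 3.45 + 2.17 = 11.87

Treatment B (93.85 QALYs)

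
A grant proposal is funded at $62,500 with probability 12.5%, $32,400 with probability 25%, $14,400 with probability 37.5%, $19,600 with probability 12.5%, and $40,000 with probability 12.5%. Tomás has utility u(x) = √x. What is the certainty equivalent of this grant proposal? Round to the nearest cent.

$26,814.06

E[u] = 0.125·√62500 + 0.25·√32400 + 0.375·√14400 + 0.125·√19600 + 0.125·√40000 = 0.125·250 + 0.25·180 + 0.375·120 + 0.125·140 + 0.125·200 = 163.75
CE = (163.75)² = 26814.0625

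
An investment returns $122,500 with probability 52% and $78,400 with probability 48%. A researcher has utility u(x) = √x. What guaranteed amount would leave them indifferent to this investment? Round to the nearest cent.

E[u] = 0.52·√122500 + 0.48·√78400 = 0.52·350 + 0.48·280 = 316.4
CE = (316.4)² = 100108.96

$100,108.96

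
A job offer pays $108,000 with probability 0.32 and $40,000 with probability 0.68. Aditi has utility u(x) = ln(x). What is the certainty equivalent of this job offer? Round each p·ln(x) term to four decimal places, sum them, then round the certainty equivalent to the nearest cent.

E[u] = 0.32·ln(108000) + 0.68·ln(40000) = 3.7088 + 7.2057 = 10.9145
CE = e^10.9145 ≈ 54967.64

$54,967.64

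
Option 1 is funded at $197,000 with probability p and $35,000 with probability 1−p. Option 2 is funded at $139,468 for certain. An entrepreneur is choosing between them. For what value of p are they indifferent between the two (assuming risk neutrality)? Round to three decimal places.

p·197000 + (1−p)·35000 = 139468
162000p + 35000 = 139468
p = (139468 − 35000) / 162000

p = 0.645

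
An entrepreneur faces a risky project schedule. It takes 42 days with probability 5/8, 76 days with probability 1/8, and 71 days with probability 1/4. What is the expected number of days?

53.5 days

EV = 5/8 × 42 + 1/8 × 76 + 1/4 × 71 = 26.25 + 9.5 + 17.75 = 53.5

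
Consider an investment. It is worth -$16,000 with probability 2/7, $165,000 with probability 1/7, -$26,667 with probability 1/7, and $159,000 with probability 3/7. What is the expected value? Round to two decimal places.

EV = 2/7 × (-16000) + 1/7 × 165000 + 1/7 × (-26667) + 3/7 × 159000 = -4571.4286 + 23571.4286 − 3809.5714 + 68142.8571 = 83333.2857

$83,333.29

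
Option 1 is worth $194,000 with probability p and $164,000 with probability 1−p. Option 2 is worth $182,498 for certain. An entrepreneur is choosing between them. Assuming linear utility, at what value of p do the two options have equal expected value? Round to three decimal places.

p·194000 + (1−p)·164000 = 182498
30000p + 164000 = 182498
p = (182498 − 164000) / 30000

p = 0.617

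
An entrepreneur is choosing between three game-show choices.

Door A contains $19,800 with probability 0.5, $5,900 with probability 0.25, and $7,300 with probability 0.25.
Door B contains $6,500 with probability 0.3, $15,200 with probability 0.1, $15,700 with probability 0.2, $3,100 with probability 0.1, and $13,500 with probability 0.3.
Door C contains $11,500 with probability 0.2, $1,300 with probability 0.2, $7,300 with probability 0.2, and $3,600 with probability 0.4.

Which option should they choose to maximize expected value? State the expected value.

Door A = 0.5 × 19800 + 0.25 × 5900 + 0.25 × 7300 = 9900 + 1475 + 1825 = 13200
Door B = 0.3 × 6500 + 0.1 × 15200 + 0.2 × 15700 + 0.1 × 3100 + 0.3 × 13500 = 1950 + 1520 + 3140 + 310 + 4050 = 10970
Door C = 0.2 × 11500 + 0.2 × 1300 + 0.2 × 7300 + 0.4 × 3600 = 2300 + 260 + 1460 + 1440 = 5460

Door A ($13,200)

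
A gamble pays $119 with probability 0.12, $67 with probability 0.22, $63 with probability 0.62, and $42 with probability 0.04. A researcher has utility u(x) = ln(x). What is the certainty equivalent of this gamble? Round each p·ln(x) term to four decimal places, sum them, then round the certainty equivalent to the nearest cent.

E[u] = 0.12·ln(119) + 0.22·ln(67) + 0.62·ln(63) + 0.04·ln(42) = 0.5735 + 0.9250 + 2.5687 + 0.1495 = 4.2167
CE = e^4.2167 ≈ 67.81

$67.81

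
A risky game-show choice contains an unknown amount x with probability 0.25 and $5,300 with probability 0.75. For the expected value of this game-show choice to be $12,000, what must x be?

0.25·x + 0.75·5300 = 12000
0.25·x = 12000 − 3975 = 8025
x = 8025 / 0.25 = 32100

x = $32,100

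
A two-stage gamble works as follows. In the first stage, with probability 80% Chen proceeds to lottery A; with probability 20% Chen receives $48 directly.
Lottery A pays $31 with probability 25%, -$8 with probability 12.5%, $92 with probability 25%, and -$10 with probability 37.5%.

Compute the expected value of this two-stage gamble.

$30.40

EV(A) = 0.25 × 31 + 0.125 × (-8) + 0.25 × 92 + 0.375 × (-10) = 7.75 − 1 + 23 − 3.75 = 26
Branch B: 48 (certain)
Overall = 0.8 × 26 + 0.2 × 48 = 20.8 + 9.6 = 30.4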